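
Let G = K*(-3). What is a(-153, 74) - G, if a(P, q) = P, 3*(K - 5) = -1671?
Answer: -1809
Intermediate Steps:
K = -552 (K = 5 + (⅓)*(-1671) = 5 - 557 = -552)
G = 1656 (G = -552*(-3) = 1656)
a(-153, 74) - G = -153 - 1*1656 = -153 - 1656 = -1809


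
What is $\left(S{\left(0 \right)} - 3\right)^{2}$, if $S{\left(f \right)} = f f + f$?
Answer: $9$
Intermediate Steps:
$S{\left(f \right)} = f + f^{2}$ ($S{\left(f \right)} = f^{2} + f = f + f^{2}$)
$\left(S{\left(0 \right)} - 3\right)^{2} = \left(0 \left(1 + 0\right) - 3\right)^{2} = \left(0 \cdot 1 - 3\right)^{2} = \left(0 - 3\right)^{2} = \left(-3\right)^{2} = 9$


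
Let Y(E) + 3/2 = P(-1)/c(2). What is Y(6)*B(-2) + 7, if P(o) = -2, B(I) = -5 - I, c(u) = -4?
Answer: 10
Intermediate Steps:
Y(E) = -1 (Y(E) = -3/2 - 2/(-4) = -3/2 - 2*(-¼) = -3/2 + ½ = -1)
Y(6)*B(-2) + 7 = -(-5 - 1*(-2)) + 7 = -(-5 + 2) + 7 = -1*(-3) + 7 = 3 + 7 = 10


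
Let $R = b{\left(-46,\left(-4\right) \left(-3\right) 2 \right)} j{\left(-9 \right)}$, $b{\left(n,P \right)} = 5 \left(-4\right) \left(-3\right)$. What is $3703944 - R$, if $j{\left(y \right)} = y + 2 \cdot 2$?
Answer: $3704244$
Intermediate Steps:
$j{\left(y \right)} = 4 + y$ ($j{\left(y \right)} = y + 4 = 4 + y$)
$b{\left(n,P \right)} = 60$ ($b{\left(n,P \right)} = \left(-20\right) \left(-3\right) = 60$)
$R = -300$ ($R = 60 \left(4 - 9\right) = 60 \left(-5\right) = -300$)
$3703944 - R = 3703944 - -300 = 3703944 + 300 = 3704244$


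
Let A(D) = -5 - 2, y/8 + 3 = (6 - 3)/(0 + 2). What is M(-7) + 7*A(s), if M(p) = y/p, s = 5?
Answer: -331/7 ≈ -47.286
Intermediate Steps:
y = -12 (y = -24 + 8*((6 - 3)/(0 + 2)) = -24 + 8*(3/2) = -24 + 12 = -12)
M(p) = -12/p
A(D) = -7
M(-7) + 7*A(s) = -12/(-7) + 7*(-7) = -12*(-1/7) - 49 = 12/7 - 49 = -331/7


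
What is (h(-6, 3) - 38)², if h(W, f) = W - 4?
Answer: 2304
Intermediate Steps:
h(W, f) = -4 + W
(h(-6, 3) - 38)² = ((-4 - 6) - 38)² = (-10 - 38)² = (-48)² = 2304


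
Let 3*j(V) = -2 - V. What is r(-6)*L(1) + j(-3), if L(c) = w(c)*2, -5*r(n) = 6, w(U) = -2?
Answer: 77/15 ≈ 5.1333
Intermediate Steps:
r(n) = -6/5 (r(n) = -1/5*6 = -6/5)
L(c) = -4 (L(c) = -2*2 = -4)
j(V) = -2/3 - V/3 (j(V) = (-2 - V)/3 = -2/3 - V/3)
r(-6)*L(1) + j(-3) = -6/5*(-4) + (-2/3 - 1/3*(-3)) = 24/5 + (-2/3 + 1) = 24/5 + 1/3 = 77/15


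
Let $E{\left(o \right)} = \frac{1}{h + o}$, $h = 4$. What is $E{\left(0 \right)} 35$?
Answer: $\frac{35}{4} \approx 8.75$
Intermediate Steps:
$E{\left(o \right)} = \frac{1}{4 + o}$
$E{\left(0 \right)} 35 = \frac{1}{4 + 0} \cdot 35 = \frac{1}{4} \cdot 35 = \frac{35}{4}$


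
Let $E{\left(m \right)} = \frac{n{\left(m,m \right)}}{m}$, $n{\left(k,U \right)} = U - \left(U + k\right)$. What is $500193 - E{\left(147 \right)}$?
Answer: $500194$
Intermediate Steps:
$n{\left(k,U \right)} = - k$ ($n{\left(k,U \right)} = U - \left(U + k\right) = - k$)
$E{\left(m \right)} = -1$ ($E{\left(m \right)} = \frac{\left(-1\right) m}{m} = -1$)
$500193 - E{\left(147 \right)} = 500193 - -1 = 500193 + 1 = 500194$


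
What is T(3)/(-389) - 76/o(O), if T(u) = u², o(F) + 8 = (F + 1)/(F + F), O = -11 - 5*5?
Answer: 2123739/210449 ≈ 10.091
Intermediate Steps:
O = -36 (O = -11 - 1*25 = -11 - 25 = -36)
o(F) = -8 + (1 + F)/(2*F) (o(F) = -8 + (F + 1)/(F + F) = -8 + (1 + F)/((2*F)) = -8 + (1 + F)*(1/(2*F)) = -8 + (1 + F)/(2*F))
T(3)/(-389) - 76/o(O) = 3²/(-389) - 76*(-72/(1 - 15*(-36))) = 9*(-1/389) - 76*(-72/(1 + 540)) = -9/389 - 76/((½)*(-1/36)*541) = -9/389 - 76/(-541/72) = -9/389 - 76*(-72/541) = -9/389 + 5472/541 = 2123739/210449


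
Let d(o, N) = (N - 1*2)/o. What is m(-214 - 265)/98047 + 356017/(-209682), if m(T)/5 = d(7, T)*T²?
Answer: -115948047659203/143910837378 ≈ -805.69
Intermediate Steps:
d(o, N) = (-2 + N)/o (d(o, N) = (N - 2)/o = (-2 + N)/o)
m(T) = 5*T²*(-2/7 + T/7) (m(T) = 5*(((-2 + T)/7)*T²) = 5*((-2/7 + T/7)*T²) = 5*(T²*(-2/7 + T/7)) = 5*T²*(-2/7 + T/7))
m(-214 - 265)/98047 + 356017/(-209682) = (5*(-214 - 265)²*(-2 + (-214 - 265))/7)/98047 + 356017/(-209682) = ((5/7)*(-479)²*(-2 - 479))*(1/98047) + 356017*(-1/209682) = ((5/7)*229441*(-481))*(1/98047) - 356017/209682 = -551805605/7*1/98047 - 356017/209682 = -551805605/686329 - 356017/209682 = -115948047659203/143910837378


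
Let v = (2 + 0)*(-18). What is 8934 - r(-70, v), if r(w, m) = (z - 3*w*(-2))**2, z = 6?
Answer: -162462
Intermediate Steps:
v = -36 (v = 2*(-18) = -36)
r(w, m) = (6 + 6*w)**2 (r(w, m) = (6 - 3*w*(-2))**2 = (6 + 6*w)**2)
8934 - r(-70, v) = 8934 - 36*(1 - 70)**2 = 8934 - 36*(-69)**2 = 8934 - 36*4761 = 8934 - 1*171396 = 8934 - 171396 = -162462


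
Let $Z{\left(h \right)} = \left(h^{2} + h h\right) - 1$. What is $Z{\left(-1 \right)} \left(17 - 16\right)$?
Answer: $1$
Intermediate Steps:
$Z{\left(h \right)} = -1 + 2 h^{2}$ ($Z{\left(h \right)} = \left(h^{2} + h^{2}\right) - 1 = 2 h^{2} - 1 = -1 + 2 h^{2}$)
$Z{\left(-1 \right)} \left(17 - 16\right) = \left(-1 + 2 \left(-1\right)^{2}\right) \left(17 - 16\right) = \left(-1 + 2 \cdot 1\right) 1 = \left(-1 + 2\right) 1 = 1 \cdot 1 = 1$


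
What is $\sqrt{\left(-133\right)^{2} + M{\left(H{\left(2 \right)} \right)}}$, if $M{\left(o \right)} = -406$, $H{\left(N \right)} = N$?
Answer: $\sqrt{17283} \approx 131.46$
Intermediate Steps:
$\sqrt{\left(-133\right)^{2} + M{\left(H{\left(2 \right)} \right)}} = \sqrt{\left(-133\right)^{2} - 406} = \sqrt{17689 - 406} = \sqrt{17283}$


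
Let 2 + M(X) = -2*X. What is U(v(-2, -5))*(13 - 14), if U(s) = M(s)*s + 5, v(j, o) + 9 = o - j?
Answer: 259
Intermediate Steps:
M(X) = -2 - 2*X
v(j, o) = -9 + o - j (v(j, o) = -9 + (o - j) = -9 + o - j)
U(s) = 5 + s*(-2 - 2*s) (U(s) = (-2 - 2*s)*s + 5 = s*(-2 - 2*s) + 5 = 5 + s*(-2 - 2*s))
U(v(-2, -5))*(13 - 14) = (5 - 2*(-9 - 5 - 1*(-2))*(1 + (-9 - 5 - 1*(-2))))*(13 - 14) = (5 - 2*(-9 - 5 + 2)*(1 + (-9 - 5 + 2)))*(-1) = (5 - 2*(-12)*(1 - 12))*(-1) = (5 - 2*(-12)*(-11))*(-1) = (5 - 264)*(-1) = -259*(-1) = 259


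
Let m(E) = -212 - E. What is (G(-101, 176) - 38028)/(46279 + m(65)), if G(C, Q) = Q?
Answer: -18926/23001 ≈ -0.82283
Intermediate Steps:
(G(-101, 176) - 38028)/(46279 + m(65)) = (176 - 38028)/(46279 + (-212 - 1*65)) = -37852/(46279 + (-212 - 65)) = -37852/(46279 - 277) = -37852/46002 = -37852*1/46002 = -18926/23001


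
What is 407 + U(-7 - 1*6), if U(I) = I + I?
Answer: 381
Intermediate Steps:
U(I) = 2*I
407 + U(-7 - 1*6) = 407 + 2*(-7 - 1*6) = 407 + 2*(-7 - 6) = 407 + 2*(-13) = 407 - 26 = 381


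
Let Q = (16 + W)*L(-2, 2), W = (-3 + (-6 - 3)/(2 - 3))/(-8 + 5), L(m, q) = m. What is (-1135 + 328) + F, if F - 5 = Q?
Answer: -830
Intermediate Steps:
W = -2 (W = (-3 - 9/(-1))/(-3) = (-3 - 9*(-1))*(-⅓) = (-3 + 9)*(-⅓) = 6*(-⅓) = -2)
Q = -28 (Q = (16 - 2)*(-2) = 14*(-2) = -28)
F = -23 (F = 5 - 28 = -23)
(-1135 + 328) + F = (-1135 + 328) - 23 = -807 - 23 = -830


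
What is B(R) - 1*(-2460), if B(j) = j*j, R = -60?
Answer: 6060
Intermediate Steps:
B(j) = j**2
B(R) - 1*(-2460) = (-60)**2 - 1*(-2460) = 3600 + 2460 = 6060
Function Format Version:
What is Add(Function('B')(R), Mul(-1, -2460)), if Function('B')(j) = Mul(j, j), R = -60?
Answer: 6060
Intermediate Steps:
Function('B')(j) = Pow(j, 2)
Add(Function('B')(R), Mul(-1, -2460)) = Add(Pow(-60, 2), Mul(-1, -2460)) = Add(3600, 2460) = 6060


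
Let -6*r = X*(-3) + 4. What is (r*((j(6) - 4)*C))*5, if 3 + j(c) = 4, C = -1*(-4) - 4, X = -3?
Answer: 0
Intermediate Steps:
C = 0 (C = 4 - 4 = 0)
j(c) = 1 (j(c) = -3 + 4 = 1)
r = -13/6 (r = -(-3*(-3) + 4)/6 = -(9 + 4)/6 = -⅙*13 = -13/6 ≈ -2.1667)
(r*((j(6) - 4)*C))*5 = -13*(1 - 4)*0/6*5 = -(-13)*0/2*5 = -13/6*0*5 = 0*5 = 0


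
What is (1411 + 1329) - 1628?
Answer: 1112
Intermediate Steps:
(1411 + 1329) - 1628 = 2740 - 1628 = 1112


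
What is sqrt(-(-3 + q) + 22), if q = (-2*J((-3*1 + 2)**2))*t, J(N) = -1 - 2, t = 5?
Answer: I*sqrt(5) ≈ 2.2361*I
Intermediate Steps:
J(N) = -3
q = 30 (q = -2*(-3)*5 = 6*5 = 30)
sqrt(-(-3 + q) + 22) = sqrt(-(-3 + 30) + 22) = sqrt(-1*27 + 22) = sqrt(-27 + 22) = sqrt(-5) = I*sqrt(5)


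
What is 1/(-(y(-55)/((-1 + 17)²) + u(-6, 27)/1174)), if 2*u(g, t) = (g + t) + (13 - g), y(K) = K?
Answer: 150272/29725 ≈ 5.0554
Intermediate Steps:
u(g, t) = 13/2 + t/2 (u(g, t) = ((g + t) + (13 - g))/2 = (13 + t)/2 = 13/2 + t/2)
1/(-(y(-55)/((-1 + 17)²) + u(-6, 27)/1174)) = 1/(-(-55/(-1 + 17)² + (13/2 + (½)*27)/1174)) = 1/(-(-55/(16²) + (13/2 + 27/2)*(1/1174))) = 1/(-(-55/256 + 20*(1/1174))) = 1/(-(-55*1/256 + 10/587)) = 1/(-(-55/256 + 10/587)) = 1/(-1*(-29725/150272)) = 1/(29725/150272) = 150272/29725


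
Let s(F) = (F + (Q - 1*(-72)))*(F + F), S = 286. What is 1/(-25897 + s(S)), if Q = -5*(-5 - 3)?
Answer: 1/201759 ≈ 4.9564e-6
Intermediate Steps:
Q = 40 (Q = -5*(-8) = 40)
s(F) = 2*F*(112 + F) (s(F) = (F + (40 - 1*(-72)))*(F + F) = (F + (40 + 72))*(2*F) = (F + 112)*(2*F) = (112 + F)*(2*F) = 2*F*(112 + F))
1/(-25897 + s(S)) = 1/(-25897 + 2*286*(112 + 286)) = 1/(-25897 + 2*286*398) = 1/(-25897 + 227656) = 1/201759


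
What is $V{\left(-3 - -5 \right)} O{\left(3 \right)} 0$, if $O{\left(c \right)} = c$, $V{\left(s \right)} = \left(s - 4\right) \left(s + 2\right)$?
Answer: $0$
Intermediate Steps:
$V{\left(s \right)} = \left(-4 + s\right) \left(2 + s\right)$
$V{\left(-3 - -5 \right)} O{\left(3 \right)} 0 = \left(-8 + \left(-3 - -5\right)^{2} - 2 \left(-3 - -5\right)\right) 3 \cdot 0 = \left(-8 + \left(-3 + 5\right)^{2} - 2 \left(-3 + 5\right)\right) 3 \cdot 0 = \left(-8 + 2^{2} - 4\right) 3 \cdot 0 = \left(-8 + 4 - 4\right) 3 \cdot 0 = \left(-8\right) 3 \cdot 0 = \left(-24\right) 0 = 0$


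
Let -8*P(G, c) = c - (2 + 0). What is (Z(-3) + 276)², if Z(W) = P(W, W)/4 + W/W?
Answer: 78659161/1024 ≈ 76816.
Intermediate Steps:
P(G, c) = ¼ - c/8 (P(G, c) = -(c - (2 + 0))/8 = -(c - 1*2)/8 = -(c - 2)/8 = -(-2 + c)/8 = ¼ - c/8)
Z(W) = 17/16 - W/32 (Z(W) = (¼ - W/8)/4 + W/W = (¼ - W/8)*(¼) + 1 = (1/16 - W/32) + 1 = 17/16 - W/32)
(Z(-3) + 276)² = ((17/16 - 1/32*(-3)) + 276)² = ((17/16 + 3/32) + 276)² = (37/32 + 276)² = (8869/32)² = 78659161/1024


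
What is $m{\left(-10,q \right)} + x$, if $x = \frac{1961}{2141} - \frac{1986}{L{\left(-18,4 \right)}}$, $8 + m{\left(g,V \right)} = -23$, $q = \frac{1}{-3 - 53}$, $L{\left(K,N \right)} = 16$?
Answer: $- \frac{2641293}{17128} \approx -154.21$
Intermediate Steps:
$q = - \frac{1}{56}$ ($q = \frac{1}{-56} = - \frac{1}{56} \approx -0.017857$)
$m{\left(g,V \right)} = -31$ ($m{\left(g,V \right)} = -8 - 23 = -31$)
$x = - \frac{2110325}{17128}$ ($x = \frac{1961}{2141} - \frac{1986}{16} = 1961 \cdot \frac{1}{2141} - \frac{993}{8} = \frac{1961}{2141} - \frac{993}{8} = - \frac{2110325}{17128} \approx -123.21$)
$m{\left(-10,q \right)} + x = -31 - \frac{2110325}{17128} = - \frac{2641293}{17128}$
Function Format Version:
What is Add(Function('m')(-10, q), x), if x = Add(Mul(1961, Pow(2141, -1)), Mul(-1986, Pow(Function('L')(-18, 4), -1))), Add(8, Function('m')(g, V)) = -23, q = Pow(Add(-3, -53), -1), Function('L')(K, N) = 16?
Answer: Rational(-2641293, 17128) ≈ -154.21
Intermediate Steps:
q = Rational(-1, 56) (q = Pow(-56, -1) = Rational(-1, 56) ≈ -0.017857)
Function('m')(g, V) = -31 (Function('m')(g, V) = Add(-8, -23) = -31)
x = Rational(-2110325, 17128) (x = Add(Mul(1961, Pow(2141, -1)), Mul(-1986, Pow(16, -1))) = Add(Mul(1961, Rational(1, 2141)), Mul(-1986, Rational(1, 16))) = Add(Rational(1961, 2141), Rational(-993, 8)) = Rational(-2110325, 17128) ≈ -123.21)
Add(Function('m')(-10, q), x) = Add(-31, Rational(-2110325, 17128)) = Rational(-2641293, 17128)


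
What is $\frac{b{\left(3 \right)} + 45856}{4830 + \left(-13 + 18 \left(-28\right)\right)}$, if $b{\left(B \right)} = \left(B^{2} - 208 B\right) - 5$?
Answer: $\frac{45236}{4313} \approx 10.488$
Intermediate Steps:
$b{\left(B \right)} = -5 + B^{2} - 208 B$
$\frac{b{\left(3 \right)} + 45856}{4830 + \left(-13 + 18 \left(-28\right)\right)} = \frac{\left(-5 + 3^{2} - 624\right) + 45856}{4830 + \left(-13 + 18 \left(-28\right)\right)} = \frac{\left(-5 + 9 - 624\right) + 45856}{4830 - 517} = \frac{-620 + 45856}{4830 - 517} = \frac{45236}{4313}$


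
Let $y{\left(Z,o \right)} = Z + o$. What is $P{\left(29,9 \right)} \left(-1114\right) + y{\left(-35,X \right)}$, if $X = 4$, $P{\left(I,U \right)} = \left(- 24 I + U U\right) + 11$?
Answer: $672825$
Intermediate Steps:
$P{\left(I,U \right)} = 11 + U^{2} - 24 I$ ($P{\left(I,U \right)} = \left(- 24 I + U^{2}\right) + 11 = \left(U^{2} - 24 I\right) + 11 = 11 + U^{2} - 24 I$)
$P{\left(29,9 \right)} \left(-1114\right) + y{\left(-35,X \right)} = \left(11 + 9^{2} - 696\right) \left(-1114\right) + \left(-35 + 4\right) = \left(11 + 81 - 696\right) \left(-1114\right) - 31 = \left(-604\right) \left(-1114\right) - 31 = 672856 - 31 = 672825$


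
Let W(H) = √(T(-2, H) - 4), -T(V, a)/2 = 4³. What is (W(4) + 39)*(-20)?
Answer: -780 - 40*I*√33 ≈ -780.0 - 229.78*I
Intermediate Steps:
T(V, a) = -128 (T(V, a) = -2*4³ = -2*64 = -128)
W(H) = 2*I*√33 (W(H) = √(-128 - 4) = √(-132) = 2*I*√33)
(W(4) + 39)*(-20) = (2*I*√33 + 39)*(-20) = (39 + 2*I*√33)*(-20) = -780 - 40*I*√33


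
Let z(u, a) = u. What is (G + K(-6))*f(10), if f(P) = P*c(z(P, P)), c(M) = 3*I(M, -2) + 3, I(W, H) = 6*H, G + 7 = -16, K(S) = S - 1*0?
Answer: 9570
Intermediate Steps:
K(S) = S (K(S) = S + 0 = S)
G = -23 (G = -7 - 16 = -23)
c(M) = -33 (c(M) = 3*(6*(-2)) + 3 = 3*(-12) + 3 = -36 + 3 = -33)
f(P) = -33*P (f(P) = P*(-33) = -33*P)
(G + K(-6))*f(10) = (-23 - 6)*(-33*10) = -29*(-330) = 9570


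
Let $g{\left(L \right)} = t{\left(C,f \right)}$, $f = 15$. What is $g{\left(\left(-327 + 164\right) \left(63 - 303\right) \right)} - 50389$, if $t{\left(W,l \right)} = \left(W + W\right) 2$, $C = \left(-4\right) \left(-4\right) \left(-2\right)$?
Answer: $-50517$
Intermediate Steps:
$C = -32$ ($C = 16 \left(-2\right) = -32$)
$t{\left(W,l \right)} = 4 W$ ($t{\left(W,l \right)} = 2 W 2 = 4 W$)
$g{\left(L \right)} = -128$ ($g{\left(L \right)} = 4 \left(-32\right) = -128$)
$g{\left(\left(-327 + 164\right) \left(63 - 303\right) \right)} - 50389 = -128 - 50389 = -50517$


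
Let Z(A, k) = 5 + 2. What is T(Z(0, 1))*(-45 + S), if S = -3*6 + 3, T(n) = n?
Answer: -420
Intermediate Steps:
Z(A, k) = 7
S = -15 (S = -18 + 3 = -15)
T(Z(0, 1))*(-45 + S) = 7*(-45 - 15) = 7*(-60) = -420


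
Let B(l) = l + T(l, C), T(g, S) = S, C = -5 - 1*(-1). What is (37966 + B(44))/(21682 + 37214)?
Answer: 19003/29448 ≈ 0.64531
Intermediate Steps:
C = -4 (C = -5 + 1 = -4)
B(l) = -4 + l (B(l) = l - 4 = -4 + l)
(37966 + B(44))/(21682 + 37214) = (37966 + (-4 + 44))/(21682 + 37214) = (37966 + 40)/58896 = 38006*(1/58896) = 19003/29448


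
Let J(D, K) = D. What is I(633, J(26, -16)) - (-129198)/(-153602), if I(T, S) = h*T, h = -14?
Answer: -680675061/76801 ≈ -8862.8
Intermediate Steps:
I(T, S) = -14*T
I(633, J(26, -16)) - (-129198)/(-153602) = -14*633 - (-129198)/(-153602) = -8862 - (-129198)*(-1)/153602 = -8862 - 1*64599/76801 = -8862 - 64599/76801 = -680675061/76801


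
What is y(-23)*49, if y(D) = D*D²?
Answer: -596183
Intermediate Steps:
y(D) = D³
y(-23)*49 = (-23)³*49 = -12167*49 = -596183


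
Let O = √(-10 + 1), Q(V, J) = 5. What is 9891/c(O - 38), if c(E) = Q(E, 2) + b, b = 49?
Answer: 1099/6 ≈ 183.17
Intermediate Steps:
O = 3*I (O = √(-9) = 3*I ≈ 3.0*I)
c(E) = 54 (c(E) = 5 + 49 = 54)
9891/c(O - 38) = 9891/54 = 9891*(1/54) = 1099/6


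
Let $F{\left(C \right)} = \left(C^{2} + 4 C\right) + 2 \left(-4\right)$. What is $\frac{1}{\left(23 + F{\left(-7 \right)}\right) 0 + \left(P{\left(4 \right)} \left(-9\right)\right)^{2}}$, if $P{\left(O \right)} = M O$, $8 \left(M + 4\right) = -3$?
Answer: $\frac{4}{99225} \approx 4.0312 \cdot 10^{-5}$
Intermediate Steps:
$M = - \frac{35}{8}$ ($M = -4 + \frac{1}{8} \left(-3\right) = -4 - \frac{3}{8} = - \frac{35}{8} \approx -4.375$)
$F{\left(C \right)} = -8 + C^{2} + 4 C$ ($F{\left(C \right)} = \left(C^{2} + 4 C\right) - 8 = -8 + C^{2} + 4 C$)
$P{\left(O \right)} = - \frac{35 O}{8}$
$\frac{1}{\left(23 + F{\left(-7 \right)}\right) 0 + \left(P{\left(4 \right)} \left(-9\right)\right)^{2}} = \frac{1}{\left(23 + \left(-8 + \left(-7\right)^{2} + 4 \left(-7\right)\right)\right) 0 + \left(\left(- \frac{35}{8}\right) 4 \left(-9\right)\right)^{2}} = \frac{1}{\left(23 - -13\right) 0 + \left(\left(- \frac{35}{2}\right) \left(-9\right)\right)^{2}} = \frac{1}{\left(23 + 13\right) 0 + \left(\frac{315}{2}\right)^{2}} = \frac{1}{36 \cdot 0 + \frac{99225}{4}} = \frac{1}{0 + \frac{99225}{4}} = \frac{1}{\frac{99225}{4}} = \frac{4}{99225}$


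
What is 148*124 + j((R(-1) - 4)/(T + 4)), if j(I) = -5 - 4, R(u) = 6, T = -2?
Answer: 18343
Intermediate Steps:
j(I) = -9
148*124 + j((R(-1) - 4)/(T + 4)) = 148*124 - 9 = 18352 - 9 = 18343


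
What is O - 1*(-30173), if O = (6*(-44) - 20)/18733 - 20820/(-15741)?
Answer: 269626779245/8935641 ≈ 30174.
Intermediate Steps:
O = 11683352/8935641 (O = (-264 - 20)*(1/18733) - 20820*(-1/15741) = -284*1/18733 + 6940/5247 = -284/18733 + 6940/5247 = 11683352/8935641 ≈ 1.3075)
O - 1*(-30173) = 11683352/8935641 - 1*(-30173) = 11683352/8935641 + 30173 = 269626779245/8935641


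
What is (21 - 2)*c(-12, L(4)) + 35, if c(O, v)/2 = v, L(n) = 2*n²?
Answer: 1251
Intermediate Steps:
c(O, v) = 2*v
(21 - 2)*c(-12, L(4)) + 35 = (21 - 2)*(2*(2*4²)) + 35 = 19*(2*(2*16)) + 35 = 19*(2*32) + 35 = 19*64 + 35 = 1216 + 35 = 1251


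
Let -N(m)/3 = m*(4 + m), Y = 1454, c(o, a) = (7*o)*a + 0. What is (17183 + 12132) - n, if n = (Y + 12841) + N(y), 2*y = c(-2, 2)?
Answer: 15440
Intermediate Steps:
c(o, a) = 7*a*o (c(o, a) = 7*a*o + 0 = 7*a*o)
y = -14 (y = (7*2*(-2))/2 = (½)*(-28) = -14)
N(m) = -3*m*(4 + m)
n = 13875 (n = (1454 + 12841) - 3*(-14)*(4 - 14) = 14295 - 3*(-14)*(-10) = 14295 - 420 = 13875)
(17183 + 12132) - n = (17183 + 12132) - 1*13875 = 29315 - 13875 = 15440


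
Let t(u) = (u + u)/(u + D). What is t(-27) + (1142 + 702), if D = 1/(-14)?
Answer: 699632/379 ≈ 1846.0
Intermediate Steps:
D = -1/14 ≈ -0.071429
t(u) = 2*u/(-1/14 + u) (t(u) = (u + u)/(u - 1/14) = (2*u)/(-1/14 + u) = 2*u/(-1/14 + u))
t(-27) + (1142 + 702) = 28*(-27)/(-1 + 14*(-27)) + (1142 + 702) = 28*(-27)/(-1 - 378) + 1844 = 28*(-27)/(-379) + 1844 = 28*(-27)*(-1/379) + 1844 = 756/379 + 1844 = 699632/379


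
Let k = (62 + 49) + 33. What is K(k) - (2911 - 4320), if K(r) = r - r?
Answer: 1409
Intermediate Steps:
k = 144 (k = 111 + 33 = 144)
K(r) = 0
K(k) - (2911 - 4320) = 0 - (2911 - 4320) = 0 - 1*(-1409) = 0 + 1409 = 1409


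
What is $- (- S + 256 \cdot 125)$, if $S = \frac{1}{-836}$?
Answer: $- \frac{26752001}{836} \approx -32000.0$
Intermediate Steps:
$S = - \frac{1}{836} \approx -0.0011962$
$- (- S + 256 \cdot 125) = - (\left(-1\right) \left(- \frac{1}{836}\right) + 256 \cdot 125) = - (\frac{1}{836} + 32000) = \left(-1\right) \frac{26752001}{836} = - \frac{26752001}{836}$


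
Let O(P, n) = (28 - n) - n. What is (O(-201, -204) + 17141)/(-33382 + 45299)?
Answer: 17577/11917 ≈ 1.4750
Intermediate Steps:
O(P, n) = 28 - 2*n
(O(-201, -204) + 17141)/(-33382 + 45299) = ((28 - 2*(-204)) + 17141)/(-33382 + 45299) = ((28 + 408) + 17141)/11917 = (436 + 17141)*(1/11917) = 17577*(1/11917) = 17577/11917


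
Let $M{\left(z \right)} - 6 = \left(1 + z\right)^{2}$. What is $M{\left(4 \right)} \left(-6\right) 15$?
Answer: $-2790$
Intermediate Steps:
$M{\left(z \right)} = 6 + \left(1 + z\right)^{2}$
$M{\left(4 \right)} \left(-6\right) 15 = \left(6 + \left(1 + 4\right)^{2}\right) \left(-6\right) 15 = \left(6 + 5^{2}\right) \left(-6\right) 15 = \left(6 + 25\right) \left(-6\right) 15 = 31 \left(-6\right) 15 = \left(-186\right) 15 = -2790$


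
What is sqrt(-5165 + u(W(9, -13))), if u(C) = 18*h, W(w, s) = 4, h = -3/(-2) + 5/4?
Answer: I*sqrt(20462)/2 ≈ 71.523*I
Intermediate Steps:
h = 11/4 (h = -3*(-1/2) + 5*(1/4) = 3/2 + 5/4 = 11/4 ≈ 2.7500)
u(C) = 99/2 (u(C) = 18*(11/4) = 99/2)
sqrt(-5165 + u(W(9, -13))) = sqrt(-5165 + 99/2) = sqrt(-10231/2) = I*sqrt(20462)/2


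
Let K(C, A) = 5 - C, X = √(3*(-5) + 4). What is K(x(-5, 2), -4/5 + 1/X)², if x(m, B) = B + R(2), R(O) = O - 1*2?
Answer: 9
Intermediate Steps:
R(O) = -2 + O (R(O) = O - 2 = -2 + O)
X = I*√11 (X = √(-15 + 4) = √(-11) = I*√11 ≈ 3.3166*I)
x(m, B) = B (x(m, B) = B + (-2 + 2) = B + 0 = B)
K(x(-5, 2), -4/5 + 1/X)² = (5 - 1*2)² = (5 - 2)² = 3² = 9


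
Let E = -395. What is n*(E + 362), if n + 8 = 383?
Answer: -12375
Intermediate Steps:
n = 375 (n = -8 + 383 = 375)
n*(E + 362) = 375*(-395 + 362) = 375*(-33) = -12375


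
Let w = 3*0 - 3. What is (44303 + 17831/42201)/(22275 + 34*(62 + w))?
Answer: 1869648734/1024682481 ≈ 1.8246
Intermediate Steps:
w = -3 (w = 0 - 3 = -3)
(44303 + 17831/42201)/(22275 + 34*(62 + w)) = (44303 + 17831/42201)/(22275 + 34*(62 - 3)) = (44303 + 17831*(1/42201))/(22275 + 34*59) = (44303 + 17831/42201)/(22275 + 2006) = (1869648734/42201)/24281 = (1869648734/42201)*(1/24281) = 1869648734/1024682481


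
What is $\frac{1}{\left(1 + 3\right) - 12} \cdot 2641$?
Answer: $- \frac{2641}{8} \approx -330.13$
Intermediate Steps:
$\frac{1}{\left(1 + 3\right) - 12} \cdot 2641 = \frac{1}{4 - 12} \cdot 2641 = \frac{1}{-8} \cdot 2641 = \left(- \frac{1}{8}\right) 2641 = - \frac{2641}{8}$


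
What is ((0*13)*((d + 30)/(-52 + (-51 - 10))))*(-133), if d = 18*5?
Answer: 0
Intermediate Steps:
d = 90
((0*13)*((d + 30)/(-52 + (-51 - 10))))*(-133) = ((0*13)*((90 + 30)/(-52 + (-51 - 10))))*(-133) = (0*(120/(-52 - 61)))*(-133) = (0*(120/(-113)))*(-133) = (0*(120*(-1/113)))*(-133) = (0*(-120/113))*(-133) = 0*(-133) = 0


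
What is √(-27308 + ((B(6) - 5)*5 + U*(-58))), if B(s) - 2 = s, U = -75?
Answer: I*√22943 ≈ 151.47*I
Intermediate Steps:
B(s) = 2 + s
√(-27308 + ((B(6) - 5)*5 + U*(-58))) = √(-27308 + (((2 + 6) - 5)*5 - 75*(-58))) = √(-27308 + ((8 - 5)*5 + 4350)) = √(-27308 + (3*5 + 4350)) = √(-27308 + (15 + 4350)) = √(-27308 + 4365) = √(-22943) = I*√22943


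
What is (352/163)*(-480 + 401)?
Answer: -27808/163 ≈ -170.60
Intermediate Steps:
(352/163)*(-480 + 401) = (352*(1/163))*(-79) = (352/163)*(-79) = -27808/163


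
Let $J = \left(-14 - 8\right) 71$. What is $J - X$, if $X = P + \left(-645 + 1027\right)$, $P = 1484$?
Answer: $-3428$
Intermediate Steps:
$J = -1562$ ($J = \left(-14 - 8\right) 71 = \left(-22\right) 71 = -1562$)
$X = 1866$ ($X = 1484 + \left(-645 + 1027\right) = 1484 + 382 = 1866$)
$J - X = -1562 - 1866 = -3428$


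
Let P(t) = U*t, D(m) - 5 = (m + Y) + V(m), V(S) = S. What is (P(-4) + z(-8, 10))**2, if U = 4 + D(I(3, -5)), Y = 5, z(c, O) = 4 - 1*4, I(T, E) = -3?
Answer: 1024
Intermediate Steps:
z(c, O) = 0 (z(c, O) = 4 - 4 = 0)
D(m) = 10 + 2*m (D(m) = 5 + ((m + 5) + m) = 5 + ((5 + m) + m) = 5 + (5 + 2*m) = 10 + 2*m)
U = 8 (U = 4 + (10 + 2*(-3)) = 4 + (10 - 6) = 4 + 4 = 8)
P(t) = 8*t
(P(-4) + z(-8, 10))**2 = (8*(-4) + 0)**2 = (-32 + 0)**2 = (-32)**2 = 1024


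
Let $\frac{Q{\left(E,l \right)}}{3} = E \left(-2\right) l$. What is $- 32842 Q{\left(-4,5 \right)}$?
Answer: $-3941040$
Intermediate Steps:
$Q{\left(E,l \right)} = - 6 E l$ ($Q{\left(E,l \right)} = 3 E \left(-2\right) l = 3 - 2 E l = 3 \left(- 2 E l\right) = - 6 E l$)
$- 32842 Q{\left(-4,5 \right)} = - 32842 \left(\left(-6\right) \left(-4\right) 5\right) = \left(-32842\right) 120 = -3941040$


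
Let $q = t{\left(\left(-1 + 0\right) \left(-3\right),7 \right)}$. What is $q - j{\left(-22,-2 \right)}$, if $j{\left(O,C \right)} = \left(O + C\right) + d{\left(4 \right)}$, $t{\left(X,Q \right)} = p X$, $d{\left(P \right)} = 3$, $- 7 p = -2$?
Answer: $\frac{153}{7} \approx 21.857$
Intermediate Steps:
$p = \frac{2}{7}$ ($p = \left(- \frac{1}{7}\right) \left(-2\right) = \frac{2}{7} \approx 0.28571$)
$t{\left(X,Q \right)} = \frac{2 X}{7}$
$q = \frac{6}{7}$ ($q = \frac{2 \left(-1 + 0\right) \left(-3\right)}{7} = \frac{2 \left(\left(-1\right) \left(-3\right)\right)}{7} = \frac{2}{7} \cdot 3 = \frac{6}{7} \approx 0.85714$)
$j{\left(O,C \right)} = 3 + C + O$ ($j{\left(O,C \right)} = \left(O + C\right) + 3 = \left(C + O\right) + 3 = 3 + C + O$)
$q - j{\left(-22,-2 \right)} = \frac{6}{7} - \left(3 - 2 - 22\right) = \frac{6}{7} - -21 = \frac{6}{7} + 21 = \frac{153}{7}$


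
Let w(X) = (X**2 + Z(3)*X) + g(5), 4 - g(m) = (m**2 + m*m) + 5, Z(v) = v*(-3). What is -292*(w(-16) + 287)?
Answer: -185712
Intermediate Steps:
Z(v) = -3*v
g(m) = -1 - 2*m**2 (g(m) = 4 - ((m**2 + m*m) + 5) = 4 - ((m**2 + m**2) + 5) = 4 - (2*m**2 + 5) = 4 - (5 + 2*m**2) = 4 + (-5 - 2*m**2) = -1 - 2*m**2)
w(X) = -51 + X**2 - 9*X (w(X) = (X**2 + (-3*3)*X) + (-1 - 2*5**2) = (X**2 - 9*X) + (-1 - 2*25) = (X**2 - 9*X) + (-1 - 50) = (X**2 - 9*X) - 51 = -51 + X**2 - 9*X)
-292*(w(-16) + 287) = -292*((-51 + (-16)**2 - 9*(-16)) + 287) = -292*((-51 + 256 + 144) + 287) = -292*(349 + 287) = -292*636 = -185712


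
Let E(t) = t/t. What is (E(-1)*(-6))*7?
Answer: -42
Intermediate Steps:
E(t) = 1
(E(-1)*(-6))*7 = (1*(-6))*7 = -6*7 = -42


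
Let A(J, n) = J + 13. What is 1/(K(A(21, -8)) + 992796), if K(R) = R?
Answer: 1/992830 ≈ 1.0072e-6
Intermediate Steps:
A(J, n) = 13 + J
1/(K(A(21, -8)) + 992796) = 1/((13 + 21) + 992796) = 1/(34 + 992796) = 1/992830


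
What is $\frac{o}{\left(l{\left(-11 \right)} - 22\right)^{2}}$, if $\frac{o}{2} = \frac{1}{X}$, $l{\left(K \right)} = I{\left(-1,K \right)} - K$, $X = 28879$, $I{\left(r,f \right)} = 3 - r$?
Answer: $\frac{2}{1415071} \approx 1.4134 \cdot 10^{-6}$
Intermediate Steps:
$l{\left(K \right)} = 4 - K$ ($l{\left(K \right)} = \left(3 - -1\right) - K = \left(3 + 1\right) - K = 4 - K$)
$o = \frac{2}{28879} \approx 6.9254 \cdot 10^{-5}$
$\frac{o}{\left(l{\left(-11 \right)} - 22\right)^{2}} = \frac{2}{28879 \left(\left(4 - -11\right) - 22\right)^{2}} = \frac{2}{28879 \left(\left(4 + 11\right) - 22\right)^{2}} = \frac{2}{28879 \left(15 - 22\right)^{2}} = \frac{2}{28879 \left(-7\right)^{2}} = \frac{2}{28879 \cdot 49} = \frac{2}{28879} \cdot \frac{1}{49} = \frac{2}{1415071}$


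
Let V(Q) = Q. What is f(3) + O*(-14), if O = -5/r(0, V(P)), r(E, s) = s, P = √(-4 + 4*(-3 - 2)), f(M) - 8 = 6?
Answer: 14 - 35*I*√6/6 ≈ 14.0 - 14.289*I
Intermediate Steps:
f(M) = 14 (f(M) = 8 + 6 = 14)
P = 2*I*√6 (P = √(-4 + 4*(-5)) = √(-4 - 20) = √(-24) = 2*I*√6 ≈ 4.899*I)
O = 5*I*√6/12 (O = -5*(-I*√6/12) = -(-5)*I*√6/12 = 5*I*√6/12 ≈ 1.0206*I)
f(3) + O*(-14) = 14 + (5*I*√6/12)*(-14) = 14 - 35*I*√6/6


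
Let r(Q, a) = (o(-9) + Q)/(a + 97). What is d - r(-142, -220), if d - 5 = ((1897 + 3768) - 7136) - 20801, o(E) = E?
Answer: -2738992/123 ≈ -22268.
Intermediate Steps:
r(Q, a) = (-9 + Q)/(97 + a) (r(Q, a) = (-9 + Q)/(a + 97) = (-9 + Q)/(97 + a))
d = -22267 (d = 5 + (((1897 + 3768) - 7136) - 20801) = 5 + ((5665 - 7136) - 20801) = 5 + (-1471 - 20801) = 5 - 22272 = -22267)
d - r(-142, -220) = -22267 - (-9 - 142)/(97 - 220) = -22267 - (-151)/(-123) = -22267 - (-1)*(-151)/123 = -22267 - 1*151/123 = -22267 - 151/123 = -2738992/123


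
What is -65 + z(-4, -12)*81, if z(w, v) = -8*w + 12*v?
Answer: -9137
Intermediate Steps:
-65 + z(-4, -12)*81 = -65 + (-8*(-4) + 12*(-12))*81 = -65 + (32 - 144)*81 = -65 - 112*81 = -65 - 9072 = -9137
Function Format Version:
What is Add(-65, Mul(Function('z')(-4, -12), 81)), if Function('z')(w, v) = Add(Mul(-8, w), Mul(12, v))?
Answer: -9137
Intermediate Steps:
Add(-65, Mul(Function('z')(-4, -12), 81)) = Add(-65, Mul(Add(Mul(-8, -4), Mul(12, -12)), 81)) = Add(-65, Mul(Add(32, -144), 81)) = Add(-65, Mul(-112, 81)) = Add(-65, -9072) = -9137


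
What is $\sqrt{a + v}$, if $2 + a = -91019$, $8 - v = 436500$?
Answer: $i \sqrt{527513} \approx 726.3 i$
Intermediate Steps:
$v = -436492$ ($v = 8 - 436500 = -436492$)
$a = -91021$ ($a = -2 - 91019 = -91021$)
$\sqrt{a + v} = \sqrt{-91021 - 436492} = \sqrt{-527513} = i \sqrt{527513}$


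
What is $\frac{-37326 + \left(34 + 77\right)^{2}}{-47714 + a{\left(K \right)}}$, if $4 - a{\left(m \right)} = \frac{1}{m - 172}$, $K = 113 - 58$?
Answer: $\frac{2925585}{5582069} \approx 0.5241$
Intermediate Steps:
$K = 55$
$a{\left(m \right)} = 4 - \frac{1}{-172 + m}$ ($a{\left(m \right)} = 4 - \frac{1}{m - 172} = 4 - \frac{1}{-172 + m}$)
$\frac{-37326 + \left(34 + 77\right)^{2}}{-47714 + a{\left(K \right)}} = \frac{-37326 + \left(34 + 77\right)^{2}}{-47714 + \frac{-689 + 4 \cdot 55}{-172 + 55}} = \frac{-37326 + 111^{2}}{-47714 + \frac{-689 + 220}{-117}} = \frac{-37326 + 12321}{-47714 - - \frac{469}{117}} = - \frac{25005}{-47714 + \frac{469}{117}} = - \frac{25005}{- \frac{5582069}{117}} = \left(-25005\right) \left(- \frac{117}{5582069}\right) = \frac{2925585}{5582069}$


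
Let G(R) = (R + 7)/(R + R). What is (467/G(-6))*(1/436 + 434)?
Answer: -265104225/109 ≈ -2.4321e+6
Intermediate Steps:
G(R) = (7 + R)/(2*R) (G(R) = (7 + R)/((2*R)) = (7 + R)*(1/(2*R)) = (7 + R)/(2*R))
(467/G(-6))*(1/436 + 434) = (467/(((1/2)*(7 - 6)/(-6))))*(1/436 + 434) = (467/(((1/2)*(-1/6)*1)))*(1/436 + 434) = (467/(-1/12))*(189225/436) = (467*(-12))*(189225/436) = -5604*189225/436 = -265104225/109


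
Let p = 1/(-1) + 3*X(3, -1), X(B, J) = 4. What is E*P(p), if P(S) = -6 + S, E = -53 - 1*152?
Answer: -1025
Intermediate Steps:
E = -205 (E = -53 - 152 = -205)
p = 11 (p = 1/(-1) + 3*4 = 1*(-1) + 12 = -1 + 12 = 11)
E*P(p) = -205*(-6 + 11) = -205*5 = -1025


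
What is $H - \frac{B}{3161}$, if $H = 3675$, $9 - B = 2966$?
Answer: $\frac{11619632}{3161} \approx 3675.9$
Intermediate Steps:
$B = -2957$ ($B = 9 - 2966 = -2957$)
$H - \frac{B}{3161} = 3675 - - \frac{2957}{3161} = 3675 + \frac{2957}{3161} = \frac{11619632}{3161}$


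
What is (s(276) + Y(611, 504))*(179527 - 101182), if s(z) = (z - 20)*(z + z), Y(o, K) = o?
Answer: 11118957435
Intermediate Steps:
s(z) = 2*z*(-20 + z) (s(z) = (-20 + z)*(2*z) = 2*z*(-20 + z))
(s(276) + Y(611, 504))*(179527 - 101182) = (2*276*(-20 + 276) + 611)*(179527 - 101182) = (2*276*256 + 611)*78345 = (141312 + 611)*78345 = 141923*78345 = 11118957435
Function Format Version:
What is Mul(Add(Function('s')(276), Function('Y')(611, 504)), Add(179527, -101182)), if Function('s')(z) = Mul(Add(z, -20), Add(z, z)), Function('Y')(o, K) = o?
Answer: 11118957435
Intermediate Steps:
Function('s')(z) = Mul(2, z, Add(-20, z)) (Function('s')(z) = Mul(Add(-20, z), Mul(2, z)) = Mul(2, z, Add(-20, z)))
Mul(Add(Function('s')(276), Function('Y')(611, 504)), Add(179527, -101182)) = Mul(Add(Mul(2, 276, Add(-20, 276)), 611), Add(179527, -101182)) = Mul(Add(Mul(2, 276, 256), 611), 78345) = Mul(Add(141312, 611), 78345) = Mul(141923, 78345) = 11118957435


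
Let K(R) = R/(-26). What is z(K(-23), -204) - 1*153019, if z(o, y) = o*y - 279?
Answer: -1995220/13 ≈ -1.5348e+5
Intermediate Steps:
K(R) = -R/26 (K(R) = R*(-1/26) = -R/26)
z(o, y) = -279 + o*y
z(K(-23), -204) - 1*153019 = (-279 - 1/26*(-23)*(-204)) - 1*153019 = (-279 + (23/26)*(-204)) - 153019 = (-279 - 2346/13) - 153019 = -5973/13 - 153019 = -1995220/13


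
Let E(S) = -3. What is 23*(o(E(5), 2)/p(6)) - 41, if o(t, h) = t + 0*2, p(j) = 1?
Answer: -110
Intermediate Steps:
o(t, h) = t (o(t, h) = t + 0 = t)
23*(o(E(5), 2)/p(6)) - 41 = 23*(-3/1) - 41 = 23*(-3*1) - 41 = 23*(-3) - 41 = -69 - 41 = -110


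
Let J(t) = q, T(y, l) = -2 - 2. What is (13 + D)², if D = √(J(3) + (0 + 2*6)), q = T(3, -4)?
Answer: 177 + 52*√2 ≈ 250.54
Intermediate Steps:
T(y, l) = -4
q = -4
J(t) = -4
D = 2*√2 (D = √(-4 + (0 + 2*6)) = √(-4 + (0 + 12)) = √(-4 + 12) = √8 = 2*√2 ≈ 2.8284)
(13 + D)² = (13 + 2*√2)²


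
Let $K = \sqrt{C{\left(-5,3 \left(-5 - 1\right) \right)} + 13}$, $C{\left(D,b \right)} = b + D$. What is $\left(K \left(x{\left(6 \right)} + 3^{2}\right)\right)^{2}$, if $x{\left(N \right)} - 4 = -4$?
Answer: $-810$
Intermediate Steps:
$x{\left(N \right)} = 0$ ($x{\left(N \right)} = 4 - 4 = 0$)
$C{\left(D,b \right)} = D + b$
$K = i \sqrt{10}$ ($K = \sqrt{\left(-5 + 3 \left(-5 - 1\right)\right) + 13} = \sqrt{\left(-5 + 3 \left(-6\right)\right) + 13} = \sqrt{\left(-5 - 18\right) + 13} = \sqrt{-23 + 13} = \sqrt{-10} = i \sqrt{10} \approx 3.1623 i$)
$\left(K \left(x{\left(6 \right)} + 3^{2}\right)\right)^{2} = \left(i \sqrt{10} \left(0 + 3^{2}\right)\right)^{2} = \left(i \sqrt{10} \left(0 + 9\right)\right)^{2} = \left(i \sqrt{10} \cdot 9\right)^{2} = \left(9 i \sqrt{10}\right)^{2} = -810$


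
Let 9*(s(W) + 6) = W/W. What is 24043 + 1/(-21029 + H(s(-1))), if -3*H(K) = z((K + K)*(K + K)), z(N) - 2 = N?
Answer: 123134901892/5121445 ≈ 24043.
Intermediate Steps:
s(W) = -53/9 (s(W) = -6 + (W/W)/9 = -6 + (1/9)*1 = -6 + 1/9 = -53/9)
z(N) = 2 + N
H(K) = -2/3 - 4*K**2/3 (H(K) = -(2 + (K + K)*(K + K))/3 = -(2 + (2*K)*(2*K))/3 = -(2 + 4*K**2)/3 = -2/3 - 4*K**2/3)
24043 + 1/(-21029 + H(s(-1))) = 24043 + 1/(-21029 + (-2/3 - 4*(-53/9)**2/3)) = 24043 + 1/(-21029 + (-2/3 - 4/3*2809/81)) = 24043 + 1/(-21029 + (-2/3 - 11236/243)) = 24043 + 1/(-21029 - 11398/243) = 24043 + 1/(-5121445/243) = 24043 - 243/5121445 = 123134901892/5121445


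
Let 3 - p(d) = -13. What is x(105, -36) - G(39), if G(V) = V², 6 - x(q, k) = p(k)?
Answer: -1531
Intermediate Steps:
p(d) = 16 (p(d) = 3 - 1*(-13) = 3 + 13 = 16)
x(q, k) = -10 (x(q, k) = 6 - 1*16 = 6 - 16 = -10)
x(105, -36) - G(39) = -10 - 1*39² = -10 - 1*1521 = -10 - 1521 = -1531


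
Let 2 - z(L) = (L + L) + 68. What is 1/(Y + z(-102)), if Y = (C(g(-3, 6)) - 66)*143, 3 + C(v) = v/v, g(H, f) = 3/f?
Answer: -1/9586 ≈ -0.00010432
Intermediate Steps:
z(L) = -66 - 2*L (z(L) = 2 - ((L + L) + 68) = 2 - (2*L + 68) = 2 - (68 + 2*L) = 2 + (-68 - 2*L) = -66 - 2*L)
C(v) = -2 (C(v) = -3 + v/v = -3 + 1 = -2)
Y = -9724 (Y = (-2 - 66)*143 = -68*143 = -9724)
1/(Y + z(-102)) = 1/(-9724 + (-66 - 2*(-102))) = 1/(-9724 + (-66 + 204)) = 1/(-9724 + 138) = 1/(-9586) = -1/9586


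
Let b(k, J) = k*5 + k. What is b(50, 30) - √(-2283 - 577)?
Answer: 300 - 2*I*√715 ≈ 300.0 - 53.479*I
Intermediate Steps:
b(k, J) = 6*k (b(k, J) = 5*k + k = 6*k)
b(50, 30) - √(-2283 - 577) = 6*50 - √(-2283 - 577) = 300 - √(-2860) = 300 - 2*I*√715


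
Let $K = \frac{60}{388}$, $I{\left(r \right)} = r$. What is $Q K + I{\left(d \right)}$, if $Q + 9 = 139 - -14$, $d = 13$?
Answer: $\frac{3421}{97} \approx 35.268$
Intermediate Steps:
$K = \frac{15}{97}$ ($K = 60 \cdot \frac{1}{388} = \frac{15}{97} \approx 0.15464$)
$Q = 144$ ($Q = -9 + \left(139 - -14\right) = -9 + \left(139 + 14\right) = -9 + 153 = 144$)
$Q K + I{\left(d \right)} = 144 \cdot \frac{15}{97} + 13 = \frac{2160}{97} + 13 = \frac{3421}{97}$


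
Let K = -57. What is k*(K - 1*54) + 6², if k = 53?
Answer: -5847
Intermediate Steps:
k*(K - 1*54) + 6² = 53*(-57 - 1*54) + 6² = 53*(-57 - 54) + 36 = 53*(-111) + 36 = -5883 + 36 = -5847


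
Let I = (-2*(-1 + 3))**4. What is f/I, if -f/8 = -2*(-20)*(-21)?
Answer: 105/4 ≈ 26.250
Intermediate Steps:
f = 6720 (f = -8*(-2*(-20))*(-21) = -320*(-21) = -8*(-840) = 6720)
I = 256 (I = (-2*2)**4 = (-4)**4 = 256)
f/I = 6720/256 = 6720*(1/256) = 105/4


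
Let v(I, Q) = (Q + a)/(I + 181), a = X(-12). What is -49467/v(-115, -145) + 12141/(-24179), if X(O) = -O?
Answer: 78938516385/3215807 ≈ 24547.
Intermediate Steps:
a = 12 (a = -1*(-12) = 12)
v(I, Q) = (12 + Q)/(181 + I) (v(I, Q) = (Q + 12)/(I + 181) = (12 + Q)/(181 + I))
-49467/v(-115, -145) + 12141/(-24179) = -49467*(181 - 115)/(12 - 145) + 12141/(-24179) = -49467/(-133/66) + 12141*(-1/24179) = -49467/((1/66)*(-133)) - 12141/24179 = -49467/(-133/66) - 12141/24179 = -49467*(-66/133) - 12141/24179 = 3264822/133 - 12141/24179 = 78938516385/3215807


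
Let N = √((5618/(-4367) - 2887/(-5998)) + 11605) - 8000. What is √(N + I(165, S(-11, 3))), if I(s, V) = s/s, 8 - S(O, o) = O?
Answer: √(-5488011382790301244 + 26193266*√7961489371439011870)/26193266 ≈ 88.833*I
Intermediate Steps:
S(O, o) = 8 - O
N = -8000 + √7961489371439011870/26193266 (N = √((5618*(-1/4367) - 2887*(-1/5998)) + 11605) - 8000 = √((-5618/4367 + 2887/5998) + 11605) - 8000 = √(-21089235/26193266 + 11605) - 8000 = √(303951762695/26193266) - 8000 = √7961489371439011870/26193266 - 8000 = -8000 + √7961489371439011870/26193266 ≈ -7892.3)
I(s, V) = 1
√(N + I(165, S(-11, 3))) = √((-8000 + √7961489371439011870/26193266) + 1) = √(-7999 + √7961489371439011870/26193266)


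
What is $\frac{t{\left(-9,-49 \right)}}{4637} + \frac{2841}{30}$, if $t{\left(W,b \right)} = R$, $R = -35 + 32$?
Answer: $\frac{4391209}{46370} \approx 94.699$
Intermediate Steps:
$R = -3$
$t{\left(W,b \right)} = -3$
$\frac{t{\left(-9,-49 \right)}}{4637} + \frac{2841}{30} = - \frac{3}{4637} + \frac{2841}{30} = \left(-3\right) \frac{1}{4637} + 2841 \cdot \frac{1}{30} = - \frac{3}{4637} + \frac{947}{10} = \frac{4391209}{46370}$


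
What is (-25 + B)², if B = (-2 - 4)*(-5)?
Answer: 25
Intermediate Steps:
B = 30 (B = -6*(-5) = 30)
(-25 + B)² = (-25 + 30)² = 5² = 25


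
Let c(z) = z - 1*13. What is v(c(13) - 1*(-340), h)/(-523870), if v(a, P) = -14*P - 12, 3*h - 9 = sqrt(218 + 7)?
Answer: 62/261935 ≈ 0.00023670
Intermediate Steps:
h = 8 (h = 3 + sqrt(218 + 7)/3 = 3 + sqrt(225)/3 = 3 + (1/3)*15 = 3 + 5 = 8)
c(z) = -13 + z (c(z) = z - 13 = -13 + z)
v(a, P) = -12 - 14*P
v(c(13) - 1*(-340), h)/(-523870) = (-12 - 14*8)/(-523870) = (-12 - 112)*(-1/523870) = -124*(-1/523870) = 62/261935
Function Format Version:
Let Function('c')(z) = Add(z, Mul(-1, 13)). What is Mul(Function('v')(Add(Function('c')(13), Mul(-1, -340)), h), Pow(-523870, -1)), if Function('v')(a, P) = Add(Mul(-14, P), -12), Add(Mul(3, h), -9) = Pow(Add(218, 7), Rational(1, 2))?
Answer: Rational(62, 261935) ≈ 0.00023670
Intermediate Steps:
h = 8 (h = Add(3, Mul(Rational(1, 3), Pow(Add(218, 7), Rational(1, 2)))) = Add(3, Mul(Rational(1, 3), Pow(225, Rational(1, 2)))) = Add(3, Mul(Rational(1, 3), 15)) = Add(3, 5) = 8)
Function('c')(z) = Add(-13, z) (Function('c')(z) = Add(z, -13) = Add(-13, z))
Function('v')(a, P) = Add(-12, Mul(-14, P))
Mul(Function('v')(Add(Function('c')(13), Mul(-1, -340)), h), Pow(-523870, -1)) = Mul(Add(-12, Mul(-14, 8)), Pow(-523870, -1)) = Mul(Add(-12, -112), Rational(-1, 523870)) = Mul(-124, Rational(-1, 523870)) = Rational(62, 261935)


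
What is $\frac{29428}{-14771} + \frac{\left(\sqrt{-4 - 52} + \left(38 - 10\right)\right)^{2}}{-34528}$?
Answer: $- \frac{9873493}{4903972} - \frac{7 i \sqrt{14}}{2158} \approx -2.0134 - 0.012137 i$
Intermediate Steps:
$\frac{29428}{-14771} + \frac{\left(\sqrt{-4 - 52} + \left(38 - 10\right)\right)^{2}}{-34528} = 29428 \left(- \frac{1}{14771}\right) + \left(\sqrt{-56} + \left(38 - 10\right)\right)^{2} \left(- \frac{1}{34528}\right) = - \frac{29428}{14771} + \left(2 i \sqrt{14} + 28\right)^{2} \left(- \frac{1}{34528}\right) = - \frac{29428}{14771} + \left(28 + 2 i \sqrt{14}\right)^{2} \left(- \frac{1}{34528}\right) = - \frac{29428}{14771} - \frac{\left(28 + 2 i \sqrt{14}\right)^{2}}{34528}$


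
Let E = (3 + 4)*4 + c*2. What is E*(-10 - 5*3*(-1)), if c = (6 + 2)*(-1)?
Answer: 60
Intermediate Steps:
c = -8 (c = 8*(-1) = -8)
E = 12 (E = (3 + 4)*4 - 8*2 = 7*4 - 16 = 28 - 16 = 12)
E*(-10 - 5*3*(-1)) = 12*(-10 - 5*3*(-1)) = 12*(-10 - 15*(-1)) = 12*(-10 + 15) = 12*5 = 60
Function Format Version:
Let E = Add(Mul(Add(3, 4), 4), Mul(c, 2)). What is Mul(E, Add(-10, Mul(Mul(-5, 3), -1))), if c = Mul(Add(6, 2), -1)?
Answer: 60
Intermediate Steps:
c = -8 (c = Mul(8, -1) = -8)
E = 12 (E = Add(Mul(Add(3, 4), 4), Mul(-8, 2)) = Add(Mul(7, 4), -16) = Add(28, -16) = 12)
Mul(E, Add(-10, Mul(Mul(-5, 3), -1))) = Mul(12, Add(-10, Mul(Mul(-5, 3), -1))) = Mul(12, Add(-10, Mul(-15, -1))) = Mul(12, Add(-10, 15)) = Mul(12, 5) = 60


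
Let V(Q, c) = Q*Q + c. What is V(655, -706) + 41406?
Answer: 469725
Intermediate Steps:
V(Q, c) = c + Q**2 (V(Q, c) = Q**2 + c = c + Q**2)
V(655, -706) + 41406 = (-706 + 655**2) + 41406 = (-706 + 429025) + 41406 = 428319 + 41406 = 469725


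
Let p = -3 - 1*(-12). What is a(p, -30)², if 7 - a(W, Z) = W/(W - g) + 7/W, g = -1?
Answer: 229441/8100 ≈ 28.326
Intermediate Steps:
p = 9 (p = -3 + 12 = 9)
a(W, Z) = 7 - 7/W - W/(1 + W) (a(W, Z) = 7 - (W/(W - 1*(-1)) + 7/W) = 7 - (W/(W + 1) + 7/W) = 7 - (W/(1 + W) + 7/W) = 7 - (7/W + W/(1 + W)) = 7 + (-7/W - W/(1 + W)) = 7 - 7/W - W/(1 + W))
a(p, -30)² = ((-7 + 6*9²)/(9*(1 + 9)))² = ((⅑)*(-7 + 6*81)/10)² = ((⅑)*(⅒)*(-7 + 486))² = ((⅑)*(⅒)*479)² = (479/90)² = 229441/8100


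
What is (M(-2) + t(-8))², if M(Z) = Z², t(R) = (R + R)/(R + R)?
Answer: 25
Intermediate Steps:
t(R) = 1 (t(R) = (2*R)/((2*R)) = (2*R)*(1/(2*R)) = 1)
(M(-2) + t(-8))² = ((-2)² + 1)² = (4 + 1)² = 5² = 25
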